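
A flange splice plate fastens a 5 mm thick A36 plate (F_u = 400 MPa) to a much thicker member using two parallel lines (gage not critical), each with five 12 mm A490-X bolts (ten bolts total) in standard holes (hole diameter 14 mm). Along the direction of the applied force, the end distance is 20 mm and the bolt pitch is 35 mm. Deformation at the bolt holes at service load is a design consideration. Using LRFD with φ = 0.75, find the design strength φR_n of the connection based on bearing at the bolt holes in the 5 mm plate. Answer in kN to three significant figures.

Per bolt r_n = 1.2 l_c t F_u ≤ 2.4 d t F_u; upper limit = 2.4 × 12 × 5 × 400 / 1000 = 57.6 kN.
Edge bolt: l_c = 20 − 14/2 = 13 mm → 1.2 × 13 × 5 × 400 / 1000 = 31.2 → r_n = 31.2 kN.
Interior bolts: l_c = 35 − 14 = 21 mm → 1.2 × 21 × 5 × 400 / 1000 = 50.4 → r_n = 50.4 kN.
R_n = 2 × 31.2 + 8 × 50.4 = 465.6 kN.
Design strength φR_n = 0.75 × 465.6 = 349 kN.

349 kN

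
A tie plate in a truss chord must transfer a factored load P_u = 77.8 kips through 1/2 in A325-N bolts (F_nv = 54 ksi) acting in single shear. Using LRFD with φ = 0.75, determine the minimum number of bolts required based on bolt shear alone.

10 bolts

A_b = π·0.5²/4 = 0.1963 in².
Per-bolt design strength φR_n = 0.75 × 54 × 0.1963 × 1 = 7.952 kips.
n ≥ 77.8 / 7.952 = 9.784 → use 10 bolts.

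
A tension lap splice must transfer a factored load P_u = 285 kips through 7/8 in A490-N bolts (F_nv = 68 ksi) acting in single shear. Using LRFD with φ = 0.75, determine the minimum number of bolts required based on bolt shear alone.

A_b = π·0.875²/4 = 0.6013 in².
Per-bolt design strength φR_n = 0.75 × 68 × 0.6013 × 1 = 30.67 kips.
n ≥ 285 / 30.67 = 9.293 → use 10 bolts.

10 bolts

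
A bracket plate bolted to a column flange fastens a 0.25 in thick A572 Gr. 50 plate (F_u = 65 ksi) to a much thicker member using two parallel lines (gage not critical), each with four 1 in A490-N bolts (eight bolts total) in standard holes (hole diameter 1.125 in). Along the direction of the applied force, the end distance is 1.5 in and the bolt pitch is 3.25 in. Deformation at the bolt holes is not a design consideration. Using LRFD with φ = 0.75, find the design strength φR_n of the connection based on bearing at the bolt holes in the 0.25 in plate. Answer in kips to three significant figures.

254 kips

Per bolt r_n = 1.5 l_c t F_u ≤ 3.0 d t F_u; upper limit = 3.0 × 1 × 0.25 × 65 = 48.75 kips.
Edge bolt: l_c = 1.5 − 1.125/2 = 0.9375 in → 1.5 × 0.9375 × 0.25 × 65 = 22.85 → r_n = 22.85 kips.
Interior bolts: l_c = 3.25 − 1.125 = 2.125 in → 1.5 × 2.125 × 0.25 × 65 = 51.8 → r_n = 48.75 kips.
R_n = 2 × 22.85 + 6 × 48.75 = 338.2 kips.
Design strength φR_n = 0.75 × 338.2 = 254 kips.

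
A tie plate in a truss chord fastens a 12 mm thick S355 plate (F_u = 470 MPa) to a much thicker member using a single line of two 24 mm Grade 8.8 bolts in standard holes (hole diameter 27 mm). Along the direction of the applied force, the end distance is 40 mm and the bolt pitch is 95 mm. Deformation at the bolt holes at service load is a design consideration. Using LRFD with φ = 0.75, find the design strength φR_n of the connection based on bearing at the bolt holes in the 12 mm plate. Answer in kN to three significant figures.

Per bolt r_n = 1.2 l_c t F_u ≤ 2.4 d t F_u; upper limit = 2.4 × 24 × 12 × 470 / 1000 = 324.9 kN.
Edge bolt: l_c = 40 − 27/2 = 26.5 mm → 1.2 × 26.5 × 12 × 470 / 1000 = 179.4 → r_n = 179.4 kN.
Interior bolts: l_c = 95 − 27 = 68 mm → 1.2 × 68 × 12 × 470 / 1000 = 460.2 → r_n = 324.9 kN.
R_n = 1 × 179.4 + 1 × 324.9 = 504.2 kN.
Design strength φR_n = 0.75 × 504.2 = 378 kN.

378 kN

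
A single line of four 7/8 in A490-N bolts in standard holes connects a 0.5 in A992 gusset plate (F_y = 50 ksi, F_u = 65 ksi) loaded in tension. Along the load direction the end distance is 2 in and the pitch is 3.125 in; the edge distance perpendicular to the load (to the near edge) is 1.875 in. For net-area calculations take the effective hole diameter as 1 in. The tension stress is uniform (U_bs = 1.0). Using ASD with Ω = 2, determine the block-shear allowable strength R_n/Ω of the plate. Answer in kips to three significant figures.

99.1 kips

Shear plane L_v = 2 + 3·3.125 = 11.38 in; A_gv = 11.38 × 0.5 = 5.688 in².
A_nv = (11.38 − 3.5·1) × 0.5 = 3.938 in².
A_nt = (1.875 − 0.5·1) × 0.5 = 0.6875 in².
0.6 F_u A_nv = 153.6 kips; 0.6 F_y A_gv = 170.6 kips → shear rupture governs the shear term.
R_n = 153.6 + 1.0 × 65 × 0.6875 = 198.2 kips.
Allowable strength R_n/Ω = 198.2 / 2 = 99.1 kips.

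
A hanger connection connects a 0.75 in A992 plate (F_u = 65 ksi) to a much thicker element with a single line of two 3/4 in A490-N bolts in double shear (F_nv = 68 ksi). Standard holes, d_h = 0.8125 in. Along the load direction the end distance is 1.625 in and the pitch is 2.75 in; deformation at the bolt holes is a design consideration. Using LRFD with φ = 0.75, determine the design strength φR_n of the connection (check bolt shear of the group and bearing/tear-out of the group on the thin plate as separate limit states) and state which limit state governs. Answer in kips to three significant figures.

Bolt shear: A_b = π·0.75²/4 = 0.4418 in²; R_n = 68 × 0.4418 × 2 × 2 = 120.2 kips → 0.75 × 120.2 = 90.1 kips.
Bearing (1.2 l_c t F_u ≤ 2.4 d t F_u): upper limit = 2.4·0.75·0.75·65 = 87.75 kips.
  Edge l_c = 1.625 − 0.8125/2 = 1.219 → r_n = 71.3 kips; interior l_c = 2.75 − 0.8125 = 1.938 → r_n = 87.75 kips.
  R_n,bearing = 1·71.3 + 1·87.75 = 159 kips → 0.75 × 159 = 119 kips.
Bolt shear governs: 90.1 kips.

90.1 kips (bolt shear governs)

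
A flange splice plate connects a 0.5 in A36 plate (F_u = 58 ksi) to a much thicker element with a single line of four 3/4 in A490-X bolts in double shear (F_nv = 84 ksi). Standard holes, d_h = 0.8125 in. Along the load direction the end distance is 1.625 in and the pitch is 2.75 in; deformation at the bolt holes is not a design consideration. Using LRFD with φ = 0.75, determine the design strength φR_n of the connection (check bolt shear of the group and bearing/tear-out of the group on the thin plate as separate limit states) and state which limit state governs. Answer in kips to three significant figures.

Bolt shear: A_b = π·0.75²/4 = 0.4418 in²; R_n = 84 × 0.4418 × 4 × 2 = 296.9 kips → 0.75 × 296.9 = 223 kips.
Bearing (1.5 l_c t F_u ≤ 3.0 d t F_u): upper limit = 3.0·0.75·0.5·58 = 65.25 kips.
  Edge l_c = 1.625 − 0.8125/2 = 1.219 → r_n = 53.02 kips; interior l_c = 2.75 − 0.8125 = 1.938 → r_n = 65.25 kips.
  R_n,bearing = 1·53.02 + 3·65.25 = 248.8 kips → 0.75 × 248.8 = 187 kips.
Bearing governs: 187 kips.

187 kips (bearing governs)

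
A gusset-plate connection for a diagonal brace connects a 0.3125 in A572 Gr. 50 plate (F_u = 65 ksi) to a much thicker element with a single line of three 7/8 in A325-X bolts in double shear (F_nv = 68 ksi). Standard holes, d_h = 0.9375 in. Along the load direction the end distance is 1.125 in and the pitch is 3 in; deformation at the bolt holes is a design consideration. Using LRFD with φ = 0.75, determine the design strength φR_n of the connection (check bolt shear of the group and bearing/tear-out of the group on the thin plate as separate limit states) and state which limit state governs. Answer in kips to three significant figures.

Bolt shear: A_b = π·0.875²/4 = 0.6013 in²; R_n = 68 × 0.6013 × 3 × 2 = 245.3 kips → 0.75 × 245.3 = 184 kips.
Bearing (1.2 l_c t F_u ≤ 2.4 d t F_u): upper limit = 2.4·0.875·0.3125·65 = 42.66 kips.
  Edge l_c = 1.125 − 0.9375/2 = 0.6562 → r_n = 16 kips; interior l_c = 3 − 0.9375 = 2.062 → r_n = 42.66 kips.
  R_n,bearing = 1·16 + 2·42.66 = 101.3 kips → 0.75 × 101.3 = 76 kips.
Bearing governs: 76 kips.

76 kips (bearing governs)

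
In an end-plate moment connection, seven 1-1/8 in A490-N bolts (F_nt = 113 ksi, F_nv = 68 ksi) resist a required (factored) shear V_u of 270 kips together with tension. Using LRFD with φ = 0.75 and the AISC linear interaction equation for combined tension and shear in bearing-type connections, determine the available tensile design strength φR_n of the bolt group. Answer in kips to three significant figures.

318 kips

A_b = π·1.125²/4 = 0.994 in²; f_rv = 270 / (7 × 0.994) = 38.8 ksi.
F'_nt = 1.3 F_nt − (F_nt / φF_nv) f_rv = 1.3·113 − (113/(0.75·68))·38.8 = 60.92 ksi, capped at F_nt → F'_nt = 60.92 ksi.
R_n = F'_nt · A_b · n = 60.92 × 0.994 × 7 = 423.9 kips.
Design strength φR_n = 0.75 × 423.9 = 318 kips.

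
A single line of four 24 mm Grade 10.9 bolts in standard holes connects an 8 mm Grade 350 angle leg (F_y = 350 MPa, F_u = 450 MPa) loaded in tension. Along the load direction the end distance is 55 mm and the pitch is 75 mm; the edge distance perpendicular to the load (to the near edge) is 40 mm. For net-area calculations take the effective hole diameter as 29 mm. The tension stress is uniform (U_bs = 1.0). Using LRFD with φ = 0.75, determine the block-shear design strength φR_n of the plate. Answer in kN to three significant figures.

358 kN

Shear plane L_v = 55 + 3·75 = 280 mm; A_gv = 280 × 8 = 2240 mm².
A_nv = (280 − 3.5·29) × 8 = 1428 mm².
A_nt = (40 − 0.5·29) × 8 = 204 mm².
0.6 F_u A_nv = 385.6 kN; 0.6 F_y A_gv = 470.4 kN → shear rupture governs the shear term.
R_n = 385.6 + 1.0 × 450 × 204 / 1000 = 477.4 kN.
Design strength φR_n = 0.75 × 477.4 = 358 kN.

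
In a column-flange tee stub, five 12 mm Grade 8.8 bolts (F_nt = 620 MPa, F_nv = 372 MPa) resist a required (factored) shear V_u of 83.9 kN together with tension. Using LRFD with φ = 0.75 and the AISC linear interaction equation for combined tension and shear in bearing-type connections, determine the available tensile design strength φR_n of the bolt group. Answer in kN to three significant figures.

A_b = π·12²/4 = 113.1 mm²; f_rv = 83.9 × 1000 / (5 × 113.1) = 148.4 MPa.
F'_nt = 1.3 F_nt − (F_nt / φF_nv) f_rv = 1.3·620 − (620/(0.75·372))·148.4 = 476.3 MPa, capped at F_nt → F'_nt = 476.3 MPa.
R_n = F'_nt · A_b · n = 476.3 × 113.1 × 5 / 1000 = 269.3 kN.
Design strength φR_n = 0.75 × 269.3 = 202 kN.

202 kN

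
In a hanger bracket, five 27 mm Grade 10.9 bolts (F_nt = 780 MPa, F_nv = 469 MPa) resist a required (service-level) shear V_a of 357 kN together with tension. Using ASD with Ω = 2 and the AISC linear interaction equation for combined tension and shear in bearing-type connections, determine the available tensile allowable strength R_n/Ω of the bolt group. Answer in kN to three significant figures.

858 kN

A_b = π·27²/4 = 572.6 mm²; f_rv = 357 × 1000 / (5 × 572.6) = 124.7 MPa.
F'_nt = 1.3 F_nt − (Ω F_nt / F_nv) f_rv = 1.3·780 − (2·780/469)·124.7 = 599.2 MPa, capped at F_nt → F'_nt = 599.2 MPa.
R_n = F'_nt · A_b · n = 599.2 × 572.6 × 5 / 1000 = 1715 kN.
Allowable strength R_n/Ω = 1715 / 2 = 858 kN.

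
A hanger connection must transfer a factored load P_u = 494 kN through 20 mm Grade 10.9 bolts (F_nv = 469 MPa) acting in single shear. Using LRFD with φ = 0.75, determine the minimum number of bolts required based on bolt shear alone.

5 bolts

A_b = π·20²/4 = 314.2 mm².
Per-bolt design strength φR_n = 0.75 × 469 × 314.2 × 1 / 1000 = 110.5 kN.
n ≥ 494 / 110.5 = 4.47 → use 5 bolts.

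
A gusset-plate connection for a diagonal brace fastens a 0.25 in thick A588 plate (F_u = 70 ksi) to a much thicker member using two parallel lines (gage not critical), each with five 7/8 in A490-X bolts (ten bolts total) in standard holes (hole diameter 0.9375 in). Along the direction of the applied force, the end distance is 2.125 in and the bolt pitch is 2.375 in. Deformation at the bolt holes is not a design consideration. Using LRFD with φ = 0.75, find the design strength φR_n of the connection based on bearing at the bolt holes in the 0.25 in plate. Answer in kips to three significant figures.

Per bolt r_n = 1.5 l_c t F_u ≤ 3.0 d t F_u; upper limit = 3.0 × 0.875 × 0.25 × 70 = 45.94 kips.
Edge bolt: l_c = 2.125 − 0.9375/2 = 1.656 in → 1.5 × 1.656 × 0.25 × 70 = 43.48 → r_n = 43.48 kips.
Interior bolts: l_c = 2.375 − 0.9375 = 1.438 in → 1.5 × 1.438 × 0.25 × 70 = 37.73 → r_n = 37.73 kips.
R_n = 2 × 43.48 + 8 × 37.73 = 388.8 kips.
Design strength φR_n = 0.75 × 388.8 = 292 kips.

292 kips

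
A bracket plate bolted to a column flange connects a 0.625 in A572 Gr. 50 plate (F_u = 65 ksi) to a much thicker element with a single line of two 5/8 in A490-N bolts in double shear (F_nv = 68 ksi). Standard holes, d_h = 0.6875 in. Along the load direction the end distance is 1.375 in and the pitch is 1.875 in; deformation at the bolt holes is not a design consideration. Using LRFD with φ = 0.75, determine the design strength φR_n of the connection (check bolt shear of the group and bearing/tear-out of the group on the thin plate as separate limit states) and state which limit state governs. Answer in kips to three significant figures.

62.6 kips (bolt shear governs)

Bolt shear: A_b = π·0.625²/4 = 0.3068 in²; R_n = 68 × 0.3068 × 2 × 2 = 83.45 kips → 0.75 × 83.45 = 62.6 kips.
Bearing (1.5 l_c t F_u ≤ 3.0 d t F_u): upper limit = 3.0·0.625·0.625·65 = 76.17 kips.
  Edge l_c = 1.375 − 0.6875/2 = 1.031 → r_n = 62.84 kips; interior l_c = 1.875 − 0.6875 = 1.188 → r_n = 72.36 kips.
  R_n,bearing = 1·62.84 + 1·72.36 = 135.2 kips → 0.75 × 135.2 = 101 kips.
Bolt shear governs: 62.6 kips.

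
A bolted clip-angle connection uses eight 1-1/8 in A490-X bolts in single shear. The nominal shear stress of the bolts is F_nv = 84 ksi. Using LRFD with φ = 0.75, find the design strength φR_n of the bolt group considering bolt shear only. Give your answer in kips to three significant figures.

501 kips

A_b = π × 1.125² / 4 = 0.994 in².
R_n = F_nv · A_b · n · n_s = 84 × 0.994 × 8 × 1 = 668 kips.
Design strength φR_n = 0.75 × 668 = 501 kips.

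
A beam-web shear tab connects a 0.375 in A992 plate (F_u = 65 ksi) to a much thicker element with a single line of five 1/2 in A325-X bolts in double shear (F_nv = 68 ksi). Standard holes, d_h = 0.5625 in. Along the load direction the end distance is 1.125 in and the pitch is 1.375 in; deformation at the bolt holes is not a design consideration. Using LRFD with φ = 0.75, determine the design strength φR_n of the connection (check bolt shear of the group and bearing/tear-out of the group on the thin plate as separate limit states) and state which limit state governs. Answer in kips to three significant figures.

Bolt shear: A_b = π·0.5²/4 = 0.1963 in²; R_n = 68 × 0.1963 × 5 × 2 = 133.5 kips → 0.75 × 133.5 = 100 kips.
Bearing (1.5 l_c t F_u ≤ 3.0 d t F_u): upper limit = 3.0·0.5·0.375·65 = 36.56 kips.
  Edge l_c = 1.125 − 0.5625/2 = 0.8438 → r_n = 30.85 kips; interior l_c = 1.375 − 0.5625 = 0.8125 → r_n = 29.71 kips.
  R_n,bearing = 1·30.85 + 4·29.71 = 149.7 kips → 0.75 × 149.7 = 112 kips.
Bolt shear governs: 100 kips.

100 kips (bolt shear governs)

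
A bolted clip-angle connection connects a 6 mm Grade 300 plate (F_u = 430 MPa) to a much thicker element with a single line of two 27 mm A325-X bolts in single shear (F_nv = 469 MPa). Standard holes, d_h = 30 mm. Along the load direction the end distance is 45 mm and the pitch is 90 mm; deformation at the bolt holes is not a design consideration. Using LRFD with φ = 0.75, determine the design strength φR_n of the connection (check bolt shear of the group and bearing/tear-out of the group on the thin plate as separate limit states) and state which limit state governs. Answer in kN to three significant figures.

Bolt shear: A_b = π·27²/4 = 572.6 mm²; R_n = 469 × 572.6 × 2 × 1 / 1000 = 537.1 kN → 0.75 × 537.1 = 403 kN.
Bearing (1.5 l_c t F_u ≤ 3.0 d t F_u): upper limit = 3.0·27·6·430 / 1000 = 209 kN.
  Edge l_c = 45 − 30/2 = 30 → r_n = 116.1 kN; interior l_c = 90 − 30 = 60 → r_n = 209 kN.
  R_n,bearing = 1·116.1 + 1·209 = 325.1 kN → 0.75 × 325.1 = 244 kN.
Bearing governs: 244 kN.

244 kN (bearing governs)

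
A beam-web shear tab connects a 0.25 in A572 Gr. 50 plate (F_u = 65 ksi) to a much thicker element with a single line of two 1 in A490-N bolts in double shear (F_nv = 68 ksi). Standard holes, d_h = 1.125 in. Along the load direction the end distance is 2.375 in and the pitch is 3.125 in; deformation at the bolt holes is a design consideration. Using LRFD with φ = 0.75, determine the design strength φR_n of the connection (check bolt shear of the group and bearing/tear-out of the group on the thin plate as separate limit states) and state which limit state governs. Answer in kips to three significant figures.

Bolt shear: A_b = π·1²/4 = 0.7854 in²; R_n = 68 × 0.7854 × 2 × 2 = 213.6 kips → 0.75 × 213.6 = 160 kips.
Bearing (1.2 l_c t F_u ≤ 2.4 d t F_u): upper limit = 2.4·1·0.25·65 = 39 kips.
  Edge l_c = 2.375 − 1.125/2 = 1.812 → r_n = 35.34 kips; interior l_c = 3.125 − 1.125 = 2 → r_n = 39 kips.
  R_n,bearing = 1·35.34 + 1·39 = 74.34 kips → 0.75 × 74.34 = 55.8 kips.
Bearing governs: 55.8 kips.

55.8 kips (bearing governs)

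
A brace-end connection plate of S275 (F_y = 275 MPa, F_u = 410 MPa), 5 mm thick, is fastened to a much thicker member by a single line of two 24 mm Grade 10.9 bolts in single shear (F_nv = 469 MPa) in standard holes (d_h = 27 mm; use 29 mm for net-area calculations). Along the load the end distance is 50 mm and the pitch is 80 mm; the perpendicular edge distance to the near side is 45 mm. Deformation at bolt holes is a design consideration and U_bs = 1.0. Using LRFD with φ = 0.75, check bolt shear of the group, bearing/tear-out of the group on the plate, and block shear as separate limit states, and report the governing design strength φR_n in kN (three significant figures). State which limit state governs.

Bolt shear: A_b = π·24²/4 = 452.4 mm²; R_n = 469 × 452.4 × 2 × 1 / 1000 = 424.3 kN → 0.75 × 424.3 = 318 kN.
Bearing: edge l_c = 36.5, r_n = 89.79 kN; interior l_c = 53, r_n = 118.1 kN; R_n = 89.79 + 1·118.1 = 207.9 kN → 156 kN.
Block shear: A_gv = 650, A_nv = 432.5, A_nt = 152.5 mm²; R_n = min(0.6F_uA_nv, 0.6F_yA_gv) + U_bs·F_u·A_nt = 168.9 kN → 127 kN.
Block shear governs: 127 kN.

127 kN (block shear governs)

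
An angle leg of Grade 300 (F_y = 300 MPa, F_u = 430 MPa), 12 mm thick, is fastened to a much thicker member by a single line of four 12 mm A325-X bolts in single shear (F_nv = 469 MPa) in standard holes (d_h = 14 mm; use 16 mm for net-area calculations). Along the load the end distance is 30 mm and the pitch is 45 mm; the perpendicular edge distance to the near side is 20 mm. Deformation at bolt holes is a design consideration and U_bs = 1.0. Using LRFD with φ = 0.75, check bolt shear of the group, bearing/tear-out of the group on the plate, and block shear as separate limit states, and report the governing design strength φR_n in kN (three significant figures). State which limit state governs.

159 kN (bolt shear governs)

Bolt shear: A_b = π·12²/4 = 113.1 mm²; R_n = 469 × 113.1 × 4 × 1 / 1000 = 212.2 kN → 0.75 × 212.2 = 159 kN.
Bearing: edge l_c = 23, r_n = 142.4 kN; interior l_c = 31, r_n = 148.6 kN; R_n = 142.4 + 3·148.6 = 588.2 kN → 441 kN.
Block shear: A_gv = 1980, A_nv = 1308, A_nt = 144 mm²; R_n = min(0.6F_uA_nv, 0.6F_yA_gv) + U_bs·F_u·A_nt = 399.4 kN → 300 kN.
Bolt shear governs: 159 kN.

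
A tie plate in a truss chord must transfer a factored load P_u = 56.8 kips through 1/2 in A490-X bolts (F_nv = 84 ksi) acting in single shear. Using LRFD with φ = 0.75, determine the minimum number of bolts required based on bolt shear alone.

A_b = π·0.5²/4 = 0.1963 in².
Per-bolt design strength φR_n = 0.75 × 84 × 0.1963 × 1 = 12.37 kips.
n ≥ 56.8 / 12.37 = 4.592 → use 5 bolts.

5 bolts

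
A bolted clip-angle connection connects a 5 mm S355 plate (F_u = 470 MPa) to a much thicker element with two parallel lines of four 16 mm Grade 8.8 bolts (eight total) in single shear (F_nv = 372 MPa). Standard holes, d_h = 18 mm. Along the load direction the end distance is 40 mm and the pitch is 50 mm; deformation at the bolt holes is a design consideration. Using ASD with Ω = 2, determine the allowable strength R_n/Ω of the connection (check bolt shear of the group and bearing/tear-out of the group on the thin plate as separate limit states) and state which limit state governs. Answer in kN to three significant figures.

Bolt shear: A_b = π·16²/4 = 201.1 mm²; R_n = 372 × 201.1 × 8 × 1 / 1000 = 598.4 kN → 598.4 / 2 = 299 kN.
Bearing (1.2 l_c t F_u ≤ 2.4 d t F_u): upper limit = 2.4·16·5·470 / 1000 = 90.24 kN.
  Edge l_c = 40 − 18/2 = 31 → r_n = 87.42 kN; interior l_c = 50 − 18 = 32 → r_n = 90.24 kN.
  R_n,bearing = 2·87.42 + 6·90.24 = 716.3 kN → 716.3 / 2 = 358 kN.
Bolt shear governs: 299 kN.

299 kN (bolt shear governs)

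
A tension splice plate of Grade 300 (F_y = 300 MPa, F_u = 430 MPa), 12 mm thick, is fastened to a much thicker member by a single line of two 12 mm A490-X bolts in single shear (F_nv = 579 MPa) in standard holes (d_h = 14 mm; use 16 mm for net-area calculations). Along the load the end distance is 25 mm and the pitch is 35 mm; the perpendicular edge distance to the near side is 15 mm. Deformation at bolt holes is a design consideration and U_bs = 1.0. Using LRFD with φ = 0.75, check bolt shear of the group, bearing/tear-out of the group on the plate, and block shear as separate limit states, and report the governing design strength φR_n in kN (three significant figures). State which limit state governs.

98.2 kN (bolt shear governs)

Bolt shear: A_b = π·12²/4 = 113.1 mm²; R_n = 579 × 113.1 × 2 × 1 / 1000 = 131 kN → 0.75 × 131 = 98.2 kN.
Bearing: edge l_c = 18, r_n = 111.5 kN; interior l_c = 21, r_n = 130 kN; R_n = 111.5 + 1·130 = 241.5 kN → 181 kN.
Block shear: A_gv = 720, A_nv = 432, A_nt = 84 mm²; R_n = min(0.6F_uA_nv, 0.6F_yA_gv) + U_bs·F_u·A_nt = 147.6 kN → 111 kN.
Bolt shear governs: 98.2 kN.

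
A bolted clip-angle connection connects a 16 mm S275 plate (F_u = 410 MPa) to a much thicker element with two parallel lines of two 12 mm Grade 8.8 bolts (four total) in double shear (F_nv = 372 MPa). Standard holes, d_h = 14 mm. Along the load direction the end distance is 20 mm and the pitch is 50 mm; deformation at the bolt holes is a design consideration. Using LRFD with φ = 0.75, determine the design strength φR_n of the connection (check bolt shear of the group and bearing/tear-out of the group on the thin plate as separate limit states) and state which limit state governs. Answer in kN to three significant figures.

252 kN (bolt shear governs)

Bolt shear: A_b = π·12²/4 = 113.1 mm²; R_n = 372 × 113.1 × 4 × 2 / 1000 = 336.6 kN → 0.75 × 336.6 = 252 kN.
Bearing (1.2 l_c t F_u ≤ 2.4 d t F_u): upper limit = 2.4·12·16·410 / 1000 = 188.9 kN.
  Edge l_c = 20 − 14/2 = 13 → r_n = 102.3 kN; interior l_c = 50 − 14 = 36 → r_n = 188.9 kN.
  R_n,bearing = 2·102.3 + 2·188.9 = 582.5 kN → 0.75 × 582.5 = 437 kN.
Bolt shear governs: 252 kN.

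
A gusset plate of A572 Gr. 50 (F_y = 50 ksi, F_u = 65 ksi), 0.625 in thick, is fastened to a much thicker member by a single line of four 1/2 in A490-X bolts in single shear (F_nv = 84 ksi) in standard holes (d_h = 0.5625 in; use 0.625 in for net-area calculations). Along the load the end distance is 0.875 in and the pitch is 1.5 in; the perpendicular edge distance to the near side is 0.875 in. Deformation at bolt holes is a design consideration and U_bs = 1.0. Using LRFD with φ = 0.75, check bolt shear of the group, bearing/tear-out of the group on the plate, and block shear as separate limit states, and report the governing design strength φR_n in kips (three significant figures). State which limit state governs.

Bolt shear: A_b = π·0.5²/4 = 0.1963 in²; R_n = 84 × 0.1963 × 4 × 1 = 65.97 kips → 0.75 × 65.97 = 49.5 kips.
Bearing: edge l_c = 0.5938, r_n = 28.95 kips; interior l_c = 0.9375, r_n = 45.7 kips; R_n = 28.95 + 3·45.7 = 166.1 kips → 125 kips.
Block shear: A_gv = 3.359, A_nv = 1.992, A_nt = 0.3516 in²; R_n = min(0.6F_uA_nv, 0.6F_yA_gv) + U_bs·F_u·A_nt = 100.5 kips → 75.4 kips.
Bolt shear governs: 49.5 kips.

49.5 kips (bolt shear governs)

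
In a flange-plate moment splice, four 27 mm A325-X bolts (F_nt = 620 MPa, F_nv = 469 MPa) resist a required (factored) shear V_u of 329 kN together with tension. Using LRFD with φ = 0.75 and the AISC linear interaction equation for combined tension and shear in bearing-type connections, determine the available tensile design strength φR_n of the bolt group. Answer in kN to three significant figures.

A_b = π·27²/4 = 572.6 mm²; f_rv = 329 × 1000 / (4 × 572.6) = 143.7 MPa.
F'_nt = 1.3 F_nt − (F_nt / φF_nv) f_rv = 1.3·620 − (620/(0.75·469))·143.7 = 552.8 MPa, capped at F_nt → F'_nt = 552.8 MPa.
R_n = F'_nt · A_b · n = 552.8 × 572.6 × 4 / 1000 = 1266 kN.
Design strength φR_n = 0.75 × 1266 = 950 kN.

950 kN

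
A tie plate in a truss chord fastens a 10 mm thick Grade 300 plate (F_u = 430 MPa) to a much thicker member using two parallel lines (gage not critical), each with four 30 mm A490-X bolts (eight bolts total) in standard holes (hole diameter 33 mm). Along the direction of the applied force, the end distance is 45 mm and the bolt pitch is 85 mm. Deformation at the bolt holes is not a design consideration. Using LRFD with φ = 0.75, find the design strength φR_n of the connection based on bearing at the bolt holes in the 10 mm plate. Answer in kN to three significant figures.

1790 kN

Per bolt r_n = 1.5 l_c t F_u ≤ 3.0 d t F_u; upper limit = 3.0 × 30 × 10 × 430 / 1000 = 387 kN.
Edge bolt: l_c = 45 − 33/2 = 28.5 mm → 1.5 × 28.5 × 10 × 430 / 1000 = 183.8 → r_n = 183.8 kN.
Interior bolts: l_c = 85 − 33 = 52 mm → 1.5 × 52 × 10 × 430 / 1000 = 335.4 → r_n = 335.4 kN.
R_n = 2 × 183.8 + 6 × 335.4 = 2380 kN.
Design strength φR_n = 0.75 × 2380 = 1790 kN.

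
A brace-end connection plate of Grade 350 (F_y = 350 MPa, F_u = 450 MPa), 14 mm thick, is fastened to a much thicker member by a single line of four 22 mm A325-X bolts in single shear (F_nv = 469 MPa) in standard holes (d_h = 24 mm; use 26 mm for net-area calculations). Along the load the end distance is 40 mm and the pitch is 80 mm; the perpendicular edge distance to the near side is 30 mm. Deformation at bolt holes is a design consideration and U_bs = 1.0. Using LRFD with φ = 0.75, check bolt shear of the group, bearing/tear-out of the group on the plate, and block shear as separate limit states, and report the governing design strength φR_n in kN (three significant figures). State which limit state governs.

535 kN (bolt shear governs)

Bolt shear: A_b = π·22²/4 = 380.1 mm²; R_n = 469 × 380.1 × 4 × 1 / 1000 = 713.1 kN → 0.75 × 713.1 = 535 kN.
Bearing: edge l_c = 28, r_n = 211.7 kN; interior l_c = 56, r_n = 332.6 kN; R_n = 211.7 + 3·332.6 = 1210 kN → 907 kN.
Block shear: A_gv = 3920, A_nv = 2646, A_nt = 238 mm²; R_n = min(0.6F_uA_nv, 0.6F_yA_gv) + U_bs·F_u·A_nt = 821.5 kN → 616 kN.
Bolt shear governs: 535 kN.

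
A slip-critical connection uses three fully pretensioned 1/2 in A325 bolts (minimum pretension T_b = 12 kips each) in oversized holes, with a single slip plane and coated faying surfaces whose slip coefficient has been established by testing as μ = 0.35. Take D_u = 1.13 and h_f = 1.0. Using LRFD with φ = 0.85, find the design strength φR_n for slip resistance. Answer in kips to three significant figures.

12.1 kips

R_n = μ · D_u · h_f · T_b · n_s · n_b = 0.35 × 1.13 × 1.0 × 12 × 1 × 3 = 14.24 kips.
Design strength φR_n = 0.85 × 14.24 = 12.1 kips.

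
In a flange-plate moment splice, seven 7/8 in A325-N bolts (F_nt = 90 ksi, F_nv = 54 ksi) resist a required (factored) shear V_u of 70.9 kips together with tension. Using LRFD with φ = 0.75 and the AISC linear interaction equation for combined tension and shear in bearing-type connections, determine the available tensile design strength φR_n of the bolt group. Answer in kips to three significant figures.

251 kips

A_b = π·0.875²/4 = 0.6013 in²; f_rv = 70.9 / (7 × 0.6013) = 16.84 ksi.
F'_nt = 1.3 F_nt − (F_nt / φF_nv) f_rv = 1.3·90 − (90/(0.75·54))·16.84 = 79.57 ksi, capped at F_nt → F'_nt = 79.57 ksi.
R_n = F'_nt · A_b · n = 79.57 × 0.6013 × 7 = 334.9 kips.
Design strength φR_n = 0.75 × 334.9 = 251 kips.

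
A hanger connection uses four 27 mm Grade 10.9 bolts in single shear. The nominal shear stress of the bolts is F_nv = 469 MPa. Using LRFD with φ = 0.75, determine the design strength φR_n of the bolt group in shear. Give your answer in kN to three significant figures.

806 kN

A_b = π × 27² / 4 = 572.6 mm².
R_n = F_nv · A_b · n · n_s = 469 × 572.6 × 4 × 1 / 1000 = 1074 kN.
Design strength φR_n = 0.75 × 1074 = 806 kN.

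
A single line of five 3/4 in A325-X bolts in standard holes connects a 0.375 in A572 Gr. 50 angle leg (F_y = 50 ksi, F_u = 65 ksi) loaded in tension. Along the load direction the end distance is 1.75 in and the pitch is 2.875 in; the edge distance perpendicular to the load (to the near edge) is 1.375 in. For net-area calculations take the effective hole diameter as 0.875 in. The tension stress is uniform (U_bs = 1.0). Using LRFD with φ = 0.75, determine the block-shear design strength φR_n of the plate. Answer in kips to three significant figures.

119 kips

Shear plane L_v = 1.75 + 4·2.875 = 13.25 in; A_gv = 13.25 × 0.375 = 4.969 in².
A_nv = (13.25 − 4.5·0.875) × 0.375 = 3.492 in².
A_nt = (1.375 − 0.5·0.875) × 0.375 = 0.3516 in².
0.6 F_u A_nv = 136.2 kips; 0.6 F_y A_gv = 149.1 kips → shear rupture governs the shear term.
R_n = 136.2 + 1.0 × 65 × 0.3516 = 159 kips.
Design strength φR_n = 0.75 × 159 = 119 kips.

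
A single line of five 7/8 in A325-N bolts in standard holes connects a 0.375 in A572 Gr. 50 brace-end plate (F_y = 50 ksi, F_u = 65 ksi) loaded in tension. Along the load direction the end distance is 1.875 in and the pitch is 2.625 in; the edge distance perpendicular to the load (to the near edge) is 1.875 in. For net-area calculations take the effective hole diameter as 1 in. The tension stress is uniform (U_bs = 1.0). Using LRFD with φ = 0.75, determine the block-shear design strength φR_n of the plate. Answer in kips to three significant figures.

112 kips

Shear plane L_v = 1.875 + 4·2.625 = 12.38 in; A_gv = 12.38 × 0.375 = 4.641 in².
A_nv = (12.38 − 4.5·1) × 0.375 = 2.953 in².
A_nt = (1.875 − 0.5·1) × 0.375 = 0.5156 in².
0.6 F_u A_nv = 115.2 kips; 0.6 F_y A_gv = 139.2 kips → shear rupture governs the shear term.
R_n = 115.2 + 1.0 × 65 × 0.5156 = 148.7 kips.
Design strength φR_n = 0.75 × 148.7 = 112 kips.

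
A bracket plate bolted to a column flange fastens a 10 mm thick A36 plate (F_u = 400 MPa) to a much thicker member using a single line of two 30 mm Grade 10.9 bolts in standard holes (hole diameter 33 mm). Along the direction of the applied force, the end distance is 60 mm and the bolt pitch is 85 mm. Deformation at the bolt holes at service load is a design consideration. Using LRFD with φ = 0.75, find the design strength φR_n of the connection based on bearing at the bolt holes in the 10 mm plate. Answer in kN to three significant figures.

Per bolt r_n = 1.2 l_c t F_u ≤ 2.4 d t F_u; upper limit = 2.4 × 30 × 10 × 400 / 1000 = 288 kN.
Edge bolt: l_c = 60 − 33/2 = 43.5 mm → 1.2 × 43.5 × 10 × 400 / 1000 = 208.8 → r_n = 208.8 kN.
Interior bolts: l_c = 85 − 33 = 52 mm → 1.2 × 52 × 10 × 400 / 1000 = 249.6 → r_n = 249.6 kN.
R_n = 1 × 208.8 + 1 × 249.6 = 458.4 kN.
Design strength φR_n = 0.75 × 458.4 = 344 kN.

344 kN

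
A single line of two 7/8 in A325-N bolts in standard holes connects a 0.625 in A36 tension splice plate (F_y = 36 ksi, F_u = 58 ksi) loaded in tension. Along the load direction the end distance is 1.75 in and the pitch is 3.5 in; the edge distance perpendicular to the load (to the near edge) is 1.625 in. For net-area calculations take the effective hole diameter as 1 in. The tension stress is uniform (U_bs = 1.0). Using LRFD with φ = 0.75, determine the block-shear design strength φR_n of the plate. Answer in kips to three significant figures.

Shear plane L_v = 1.75 + 1·3.5 = 5.25 in; A_gv = 5.25 × 0.625 = 3.281 in².
A_nv = (5.25 − 1.5·1) × 0.625 = 2.344 in².
A_nt = (1.625 − 0.5·1) × 0.625 = 0.7031 in².
0.6 F_u A_nv = 81.56 kips; 0.6 F_y A_gv = 70.88 kips → shear yielding governs the shear term.
R_n = 70.88 + 1.0 × 58 × 0.7031 = 111.7 kips.
Design strength φR_n = 0.75 × 111.7 = 83.7 kips.

83.7 kips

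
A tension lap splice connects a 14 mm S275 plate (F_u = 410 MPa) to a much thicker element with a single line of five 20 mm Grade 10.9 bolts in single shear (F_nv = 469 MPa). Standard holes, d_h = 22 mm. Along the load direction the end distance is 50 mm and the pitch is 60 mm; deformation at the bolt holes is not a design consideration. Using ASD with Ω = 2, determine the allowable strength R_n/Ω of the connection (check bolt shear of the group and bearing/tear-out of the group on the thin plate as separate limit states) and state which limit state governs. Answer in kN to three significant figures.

Bolt shear: A_b = π·20²/4 = 314.2 mm²; R_n = 469 × 314.2 × 5 × 1 / 1000 = 736.7 kN → 736.7 / 2 = 368 kN.
Bearing (1.5 l_c t F_u ≤ 3.0 d t F_u): upper limit = 3.0·20·14·410 / 1000 = 344.4 kN.
  Edge l_c = 50 − 22/2 = 39 → r_n = 335.8 kN; interior l_c = 60 − 22 = 38 → r_n = 327.2 kN.
  R_n,bearing = 1·335.8 + 4·327.2 = 1645 kN → 1645 / 2 = 822 kN.
Bolt shear governs: 368 kN.

368 kN (bolt shear governs)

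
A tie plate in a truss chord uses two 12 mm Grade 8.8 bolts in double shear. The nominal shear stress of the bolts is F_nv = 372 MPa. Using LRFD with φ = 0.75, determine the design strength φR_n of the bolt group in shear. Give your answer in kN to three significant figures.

126 kN

A_b = π × 12² / 4 = 113.1 mm².
R_n = F_nv · A_b · n · n_s = 372 × 113.1 × 2 × 2 / 1000 = 168.3 kN.
Design strength φR_n = 0.75 × 168.3 = 126 kN.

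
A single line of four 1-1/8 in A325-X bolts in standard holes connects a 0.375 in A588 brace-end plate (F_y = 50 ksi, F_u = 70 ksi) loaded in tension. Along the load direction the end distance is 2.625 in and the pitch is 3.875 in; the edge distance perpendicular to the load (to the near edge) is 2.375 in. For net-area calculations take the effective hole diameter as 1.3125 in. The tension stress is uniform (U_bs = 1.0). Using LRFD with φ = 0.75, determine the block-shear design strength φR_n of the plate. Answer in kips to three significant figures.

Shear plane L_v = 2.625 + 3·3.875 = 14.25 in; A_gv = 14.25 × 0.375 = 5.344 in².
A_nv = (14.25 − 3.5·1.3125) × 0.375 = 3.621 in².
A_nt = (2.375 − 0.5·1.3125) × 0.375 = 0.6445 in².
0.6 F_u A_nv = 152.1 kips; 0.6 F_y A_gv = 160.3 kips → shear rupture governs the shear term.
R_n = 152.1 + 1.0 × 70 × 0.6445 = 197.2 kips.
Design strength φR_n = 0.75 × 197.2 = 148 kips.

148 kips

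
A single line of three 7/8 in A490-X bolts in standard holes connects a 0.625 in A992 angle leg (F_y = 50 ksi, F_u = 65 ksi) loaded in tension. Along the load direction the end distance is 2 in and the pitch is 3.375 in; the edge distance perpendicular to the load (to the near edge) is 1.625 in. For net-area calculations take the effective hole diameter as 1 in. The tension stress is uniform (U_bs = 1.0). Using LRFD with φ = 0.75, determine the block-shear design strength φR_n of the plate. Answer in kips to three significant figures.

Shear plane L_v = 2 + 2·3.375 = 8.75 in; A_gv = 8.75 × 0.625 = 5.469 in².
A_nv = (8.75 − 2.5·1) × 0.625 = 3.906 in².
A_nt = (1.625 − 0.5·1) × 0.625 = 0.7031 in².
0.6 F_u A_nv = 152.3 kips; 0.6 F_y A_gv = 164.1 kips → shear rupture governs the shear term.
R_n = 152.3 + 1.0 × 65 × 0.7031 = 198 kips.
Design strength φR_n = 0.75 × 198 = 149 kips.

149 kips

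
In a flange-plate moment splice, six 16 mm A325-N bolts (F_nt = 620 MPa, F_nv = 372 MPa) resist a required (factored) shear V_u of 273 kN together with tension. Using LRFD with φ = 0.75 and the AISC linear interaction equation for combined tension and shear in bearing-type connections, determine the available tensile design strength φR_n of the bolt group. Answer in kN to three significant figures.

A_b = π·16²/4 = 201.1 mm²; f_rv = 273 × 1000 / (6 × 201.1) = 226.3 MPa.
F'_nt = 1.3 F_nt − (F_nt / φF_nv) f_rv = 1.3·620 − (620/(0.75·372))·226.3 = 303.1 MPa, capped at F_nt → F'_nt = 303.1 MPa.
R_n = F'_nt · A_b · n = 303.1 × 201.1 × 6 / 1000 = 365.7 kN.
Design strength φR_n = 0.75 × 365.7 = 274 kN.

274 kN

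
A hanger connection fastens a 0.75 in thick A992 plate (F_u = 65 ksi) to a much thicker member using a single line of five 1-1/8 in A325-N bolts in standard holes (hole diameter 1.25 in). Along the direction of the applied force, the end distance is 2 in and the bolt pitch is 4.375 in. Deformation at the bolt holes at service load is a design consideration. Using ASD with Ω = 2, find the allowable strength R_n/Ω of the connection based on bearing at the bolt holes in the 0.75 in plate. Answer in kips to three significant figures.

303 kips

Per bolt r_n = 1.2 l_c t F_u ≤ 2.4 d t F_u; upper limit = 2.4 × 1.125 × 0.75 × 65 = 131.6 kips.
Edge bolt: l_c = 2 − 1.25/2 = 1.375 in → 1.2 × 1.375 × 0.75 × 65 = 80.44 → r_n = 80.44 kips.
Interior bolts: l_c = 4.375 − 1.25 = 3.125 in → 1.2 × 3.125 × 0.75 × 65 = 182.8 → r_n = 131.6 kips.
R_n = 1 × 80.44 + 4 × 131.6 = 606.9 kips.
Allowable strength R_n/Ω = 606.9 / 2 = 303 kips.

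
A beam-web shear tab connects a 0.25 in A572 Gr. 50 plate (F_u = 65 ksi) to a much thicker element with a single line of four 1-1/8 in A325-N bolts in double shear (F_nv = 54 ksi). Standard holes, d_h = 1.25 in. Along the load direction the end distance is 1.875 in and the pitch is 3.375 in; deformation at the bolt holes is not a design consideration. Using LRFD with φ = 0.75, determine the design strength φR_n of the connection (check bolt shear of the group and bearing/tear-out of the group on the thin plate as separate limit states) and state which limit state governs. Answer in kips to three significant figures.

Bolt shear: A_b = π·1.125²/4 = 0.994 in²; R_n = 54 × 0.994 × 4 × 2 = 429.4 kips → 0.75 × 429.4 = 322 kips.
Bearing (1.5 l_c t F_u ≤ 3.0 d t F_u): upper limit = 3.0·1.125·0.25·65 = 54.84 kips.
  Edge l_c = 1.875 − 1.25/2 = 1.25 → r_n = 30.47 kips; interior l_c = 3.375 − 1.25 = 2.125 → r_n = 51.8 kips.
  R_n,bearing = 1·30.47 + 3·51.8 = 185.9 kips → 0.75 × 185.9 = 139 kips.
Bearing governs: 139 kips.

139 kips (bearing governs)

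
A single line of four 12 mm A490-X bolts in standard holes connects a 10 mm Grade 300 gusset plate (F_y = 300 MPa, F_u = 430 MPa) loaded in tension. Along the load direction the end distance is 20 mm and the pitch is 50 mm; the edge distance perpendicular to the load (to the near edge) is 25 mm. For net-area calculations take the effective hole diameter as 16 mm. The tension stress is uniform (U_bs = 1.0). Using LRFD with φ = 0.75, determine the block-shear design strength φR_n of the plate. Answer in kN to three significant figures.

Shear plane L_v = 20 + 3·50 = 170 mm; A_gv = 170 × 10 = 1700 mm².
A_nv = (170 − 3.5·16) × 10 = 1140 mm².
A_nt = (25 − 0.5·16) × 10 = 170 mm².
0.6 F_u A_nv = 294.1 kN; 0.6 F_y A_gv = 306 kN → shear rupture governs the shear term.
R_n = 294.1 + 1.0 × 430 × 170 / 1000 = 367.2 kN.
Design strength φR_n = 0.75 × 367.2 = 275 kN.

275 kN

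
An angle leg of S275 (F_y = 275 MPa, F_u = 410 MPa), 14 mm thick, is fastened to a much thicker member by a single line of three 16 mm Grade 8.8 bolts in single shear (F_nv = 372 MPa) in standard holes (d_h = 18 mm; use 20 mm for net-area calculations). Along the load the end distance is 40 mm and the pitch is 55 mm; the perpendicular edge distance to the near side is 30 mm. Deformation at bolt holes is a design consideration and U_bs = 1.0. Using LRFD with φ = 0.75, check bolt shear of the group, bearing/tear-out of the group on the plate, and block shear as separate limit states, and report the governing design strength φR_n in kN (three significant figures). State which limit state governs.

168 kN (bolt shear governs)

Bolt shear: A_b = π·16²/4 = 201.1 mm²; R_n = 372 × 201.1 × 3 × 1 / 1000 = 224.4 kN → 0.75 × 224.4 = 168 kN.
Bearing: edge l_c = 31, r_n = 213.5 kN; interior l_c = 37, r_n = 220.4 kN; R_n = 213.5 + 2·220.4 = 654.4 kN → 491 kN.
Block shear: A_gv = 2100, A_nv = 1400, A_nt = 280 mm²; R_n = min(0.6F_uA_nv, 0.6F_yA_gv) + U_bs·F_u·A_nt = 459.2 kN → 344 kN.
Bolt shear governs: 168 kN.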